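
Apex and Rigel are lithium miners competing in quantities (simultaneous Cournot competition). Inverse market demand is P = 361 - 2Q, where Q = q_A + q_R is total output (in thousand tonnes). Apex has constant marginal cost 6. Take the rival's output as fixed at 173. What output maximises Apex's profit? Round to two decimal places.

2.25

With the rival's output fixed at 173, Apex's profit is π_A = (361 - 2·173 - 2q_A)q_A - (6q_A) = (15 - 2q_A)q_A - (6q_A).
∂π_A/∂q_A = 9 - 4q_A = 0, so q_A = 9/4.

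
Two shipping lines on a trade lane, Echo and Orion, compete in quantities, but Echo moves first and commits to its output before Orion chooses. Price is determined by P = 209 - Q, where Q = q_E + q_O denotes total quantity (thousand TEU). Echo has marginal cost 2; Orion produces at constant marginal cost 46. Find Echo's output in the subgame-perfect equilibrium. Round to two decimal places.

125.50

The follower Orion best-responds to any q_E: π_O = (209 - Q)q_O - 46q_O.
Setting the follower's marginal profit to zero, 163 - q_E - 2q_O = 0, i.e. q_O = (163 - q_E)/2.
The leader anticipates this reaction. Substituting into P = 209 - Q gives P = 255/2 - (1/2)q_E, so π_E = (255/2 - (1/2)q_E)q_E - 2q_E.
Maximising: ∂π_E/∂q_E = 251/2 - q_E = 0, giving q_E = 251/2.
Then q_O = (163 - 251/2)/2 = 75/4.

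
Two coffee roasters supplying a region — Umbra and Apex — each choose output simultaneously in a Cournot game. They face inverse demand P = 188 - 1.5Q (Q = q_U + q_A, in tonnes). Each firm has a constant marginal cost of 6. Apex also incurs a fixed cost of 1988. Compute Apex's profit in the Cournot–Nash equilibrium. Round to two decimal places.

A representative firm's profit is π_i = q_i(188 - 1.5Q) - 6q_i.
Setting ∂π_i/∂q_i = 0 with rivals' quantities fixed: 182 - 3q_i - (3/2)q_j = 0.
With identical firms every q_j equals q_i, so q_j = q_i and 182 = (9/2)q_i, giving q_i = 364/9.
Price P = 188 - (3/2)·(728/9) = 200/3.
Apex's profit: (200/3 - 6)·(364/9) - 1988 = 465.6296.

465.63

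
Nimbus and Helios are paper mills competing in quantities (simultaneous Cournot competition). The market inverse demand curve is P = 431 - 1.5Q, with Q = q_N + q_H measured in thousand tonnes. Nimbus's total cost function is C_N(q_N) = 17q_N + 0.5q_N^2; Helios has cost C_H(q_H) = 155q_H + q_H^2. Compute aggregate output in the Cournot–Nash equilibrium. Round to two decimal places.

120.51

Nimbus's profit: π_N = (431 - 1.5Q)q_N - (17q_N + (1/2)q_N²). Setting ∂π_N/∂q_N = 0: 414 - 4q_N - (3/2)(q_H) = 0.
Helios's profit: π_H = (431 - 1.5Q)q_H - (155q_H + q_H²). Setting ∂π_H/∂q_H = 0: 276 - 5q_H - (3/2)(q_N) = 0.
Rearranging gives the reaction functions q_N = (414 - (3/2)q_H)/4 and q_H = (276 - (3/2)q_N)/5.
Substituting one into the other gives q_N = 93.2958 and q_H = 1932/71.
Total output Q = 93.2958 + 1932/71 = 120.5070.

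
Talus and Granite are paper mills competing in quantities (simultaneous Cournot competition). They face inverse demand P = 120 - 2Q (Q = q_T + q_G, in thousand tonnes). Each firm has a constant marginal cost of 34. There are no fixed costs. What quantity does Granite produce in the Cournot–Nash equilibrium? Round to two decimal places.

14.33

A representative firm's profit is π_i = q_i(120 - 2Q) - 34q_i.
First-order condition (treating rivals' output as given): 86 - 4q_i - 2q_j = 0.
By symmetry each firm produces the same amount; substituting q_j = q_i yields q_i = 86/6 = 43/3.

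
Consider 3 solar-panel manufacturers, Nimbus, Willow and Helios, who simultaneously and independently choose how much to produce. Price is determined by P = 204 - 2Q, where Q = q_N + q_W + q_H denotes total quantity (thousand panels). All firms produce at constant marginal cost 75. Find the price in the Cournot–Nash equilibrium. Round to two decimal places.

107.25

Each firm earns π_i = (204 - 2Q)q_i - 75q_i.
Setting ∂π_i/∂q_i = 0 with rivals' quantities fixed: 129 - 4q_i - 2·Σ_{j≠i} q_j = 0.
By symmetry each firm produces the same amount; substituting Σ_{j≠i} q_j = 2q_i yields q_i = 129/8.
Total output Q = 387/8, so price P = 204 - 2·(387/8) = 429/4.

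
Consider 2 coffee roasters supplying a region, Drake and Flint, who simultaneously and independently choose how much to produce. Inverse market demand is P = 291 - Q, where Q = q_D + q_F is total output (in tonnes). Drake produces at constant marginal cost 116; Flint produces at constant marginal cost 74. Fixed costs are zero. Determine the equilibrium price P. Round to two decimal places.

Drake's profit: π_D = (291 - Q)q_D - (116q_D). Setting ∂π_D/∂q_D = 0: 175 - 2q_D - (q_F) = 0.
Flint's first-order condition: 217 - 2q_F - (q_D) = 0.
So q_D = (175 - q_F)/2 and q_F = (217 - q_D)/2.
Substituting one into the other gives q_D = 133/3 and q_F = 259/3.
Total output Q = 392/3, so price P = 291 - 392/3 = 481/3.

160.33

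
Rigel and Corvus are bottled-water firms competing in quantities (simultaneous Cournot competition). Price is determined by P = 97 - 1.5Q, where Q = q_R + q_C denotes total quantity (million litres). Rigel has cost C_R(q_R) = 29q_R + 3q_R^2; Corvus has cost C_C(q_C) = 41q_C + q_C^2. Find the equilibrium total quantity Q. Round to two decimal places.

15.39

Rigel's profit: π_R = (97 - 1.5Q)q_R - (29q_R + 3q_R²). Setting ∂π_R/∂q_R = 0: 68 - 9q_R - (3/2)(q_C) = 0.
Corvus's profit: π_C = (97 - 1.5Q)q_C - (41q_C + q_C²). Setting ∂π_C/∂q_C = 0: 56 - 5q_C - (3/2)(q_R) = 0.
Best responses: q_R = (68 - (3/2)q_C)/9, q_C = (56 - (3/2)q_R)/5.
Solving the pair: q_R = 1024/171, q_C = 536/57.
Total output Q = 1024/171 + 536/57 = 15.3918.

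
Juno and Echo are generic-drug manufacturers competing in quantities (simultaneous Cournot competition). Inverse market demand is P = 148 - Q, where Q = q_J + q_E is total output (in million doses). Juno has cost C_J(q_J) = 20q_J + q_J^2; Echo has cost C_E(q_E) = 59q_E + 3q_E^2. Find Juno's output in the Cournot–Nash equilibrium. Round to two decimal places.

Juno's profit: π_J = (148 - Q)q_J - (20q_J + q_J²). Setting ∂π_J/∂q_J = 0: 128 - 4q_J - (q_E) = 0.
Echo's profit: π_E = (148 - Q)q_E - (59q_E + 3q_E²). Setting ∂π_E/∂q_E = 0: 89 - 8q_E - (q_J) = 0.
Best responses: q_J = (128 - q_E)/4, q_E = (89 - q_J)/8.
Solving the pair: q_J = 935/31, q_E = 228/31.

30.16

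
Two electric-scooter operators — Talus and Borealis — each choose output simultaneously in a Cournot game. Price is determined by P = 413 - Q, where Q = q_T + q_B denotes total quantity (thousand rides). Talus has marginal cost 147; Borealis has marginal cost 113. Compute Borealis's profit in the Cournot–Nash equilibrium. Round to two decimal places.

12395.11

Talus's profit: π_T = (413 - Q)q_T - (147q_T). Setting ∂π_T/∂q_T = 0: 266 - 2q_T - (q_B) = 0.
Borealis's first-order condition: 300 - 2q_B - (q_T) = 0.
Best responses: q_T = (266 - q_B)/2, q_B = (300 - q_T)/2.
Substituting one into the other gives q_T = 232/3 and q_B = 334/3.
Price P = 413 - 566/3 = 673/3.
Borealis's profit: (673/3 - 113)·(334/3) = 12395.1111.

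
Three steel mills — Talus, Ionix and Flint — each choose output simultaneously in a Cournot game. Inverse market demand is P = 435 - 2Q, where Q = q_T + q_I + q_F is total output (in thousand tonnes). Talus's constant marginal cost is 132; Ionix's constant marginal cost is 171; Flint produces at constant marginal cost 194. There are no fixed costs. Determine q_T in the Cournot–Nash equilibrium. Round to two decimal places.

Talus's profit: π_T = (435 - 2Q)q_T - (132q_T). Setting ∂π_T/∂q_T = 0: 303 - 4q_T - 2(q_I + q_F) = 0.
Ionix's profit: π_I = (435 - 2Q)q_I - (171q_I). Setting ∂π_I/∂q_I = 0: 264 - 4q_I - 2(q_T + q_F) = 0.
Flint's profit: π_F = (435 - 2Q)q_F - (194q_F). Setting ∂π_F/∂q_F = 0: 241 - 4q_F - 2(q_T + q_I) = 0.
Summing all 3 equations gives 808 − 8Q = 0, hence Q = 101.
Back-substituting: q_T = (303 − 202)/2 = 101/2, q_I = (264 − 202)/2 = 31, q_F = (241 − 202)/2 = 39/2.

50.50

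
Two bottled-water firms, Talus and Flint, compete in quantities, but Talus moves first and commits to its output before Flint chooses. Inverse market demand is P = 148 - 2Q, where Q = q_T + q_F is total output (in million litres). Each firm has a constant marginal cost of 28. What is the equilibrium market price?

The follower Flint best-responds to any q_T: π_F = (148 - 2Q)q_F - 28q_F.
Setting the follower's marginal profit to zero, 120 - 2q_T - 4q_F = 0, i.e. q_F = (120 - 2q_T)/4.
Talus substitutes q_F(q_T) into its own profit: π_T = q_T(148 - 2q_T - (120 - 2q_T)/2) - 28q_T = (88 - q_T)q_T - 28q_T.
Maximising: ∂π_T/∂q_T = 60 - 2q_T = 0, giving q_T = 30.
Then q_F = (120 - 2·30)/4 = 15.
Total output Q = 45, so price P = 148 - 2·45 = 58.

58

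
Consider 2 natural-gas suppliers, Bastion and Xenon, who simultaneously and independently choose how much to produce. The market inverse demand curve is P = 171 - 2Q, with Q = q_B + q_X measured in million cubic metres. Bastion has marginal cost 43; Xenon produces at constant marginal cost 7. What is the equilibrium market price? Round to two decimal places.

Bastion's profit: π_B = (171 - 2Q)q_B - (43q_B). Setting ∂π_B/∂q_B = 0: 128 - 4q_B - 2(q_X) = 0.
Xenon's first-order condition: 164 - 4q_X - 2(q_B) = 0.
Best responses: q_B = (128 - 2q_X)/4, q_X = (164 - 2q_B)/4.
Substituting one into the other gives q_B = 46/3 and q_X = 100/3.
Total output Q = 146/3, so price P = 171 - 2·(146/3) = 221/3.

73.67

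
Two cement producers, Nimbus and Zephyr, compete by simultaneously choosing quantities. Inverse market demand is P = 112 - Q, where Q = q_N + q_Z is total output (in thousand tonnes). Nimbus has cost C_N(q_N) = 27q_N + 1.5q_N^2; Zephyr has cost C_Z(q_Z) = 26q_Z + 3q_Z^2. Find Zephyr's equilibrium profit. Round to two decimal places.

Nimbus's profit: π_N = (112 - Q)q_N - (27q_N + (3/2)q_N²). Setting ∂π_N/∂q_N = 0: 85 - 5q_N - (q_Z) = 0.
Zephyr's first-order condition: 86 - 8q_Z - (q_N) = 0.
So q_N = (85 - q_Z)/5 and q_Z = (86 - q_N)/8.
Substituting one into the other gives q_N = 198/13 and q_Z = 115/13.
Price P = 112 - 313/13 = 1143/13.
Zephyr's profit: (1143/13)·(115/13) - 26·(115/13) - 3(115/13)² = 313.0178.

313.02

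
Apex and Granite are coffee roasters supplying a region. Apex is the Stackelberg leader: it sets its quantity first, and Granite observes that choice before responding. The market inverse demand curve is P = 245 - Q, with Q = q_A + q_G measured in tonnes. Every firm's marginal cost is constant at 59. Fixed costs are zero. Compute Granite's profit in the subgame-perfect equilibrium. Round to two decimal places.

2162.25

The follower Granite best-responds to any q_A: π_G = (245 - Q)q_G - 59q_G.
∂π_G/∂q_G = 186 - q_A - 2q_G = 0 gives the reaction function q_G = (186 - q_A)/2.
Apex substitutes q_G(q_A) into its own profit: π_A = q_A(245 - q_A - (186 - q_A)/2) - 59q_A = (152 - (1/2)q_A)q_A - 59q_A.
The leader's first-order condition 93 - q_A = 0 yields q_A = 93.
Then q_G = (186 - 93)/2 = 93/2.
Price P = 245 - 279/2 = 211/2.
Granite's profit: (211/2 - 59)·(93/2) = 2162.2500.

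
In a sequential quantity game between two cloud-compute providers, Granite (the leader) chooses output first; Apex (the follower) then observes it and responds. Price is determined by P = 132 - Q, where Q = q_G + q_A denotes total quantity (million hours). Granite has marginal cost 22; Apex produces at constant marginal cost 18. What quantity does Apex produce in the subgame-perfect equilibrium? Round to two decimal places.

30.50

The follower Apex best-responds to any q_G: π_A = (132 - Q)q_A - 18q_A.
Follower FOC: 114 - q_G - 2q_A = 0, so q_A(q_G) = (114 - q_G)/2.
Granite substitutes q_A(q_G) into its own profit: π_G = q_G(132 - q_G - (114 - q_G)/2) - 22q_G = (75 - (1/2)q_G)q_G - 22q_G.
Leader FOC: 53 - q_G = 0, so q_G = 53.
Then q_A = (114 - 53)/2 = 61/2.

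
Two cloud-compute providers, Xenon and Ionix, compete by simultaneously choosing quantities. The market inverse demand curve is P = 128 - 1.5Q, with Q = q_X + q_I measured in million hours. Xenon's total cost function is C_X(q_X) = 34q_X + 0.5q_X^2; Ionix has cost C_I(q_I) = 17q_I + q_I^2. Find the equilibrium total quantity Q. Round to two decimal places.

34.17

Xenon's profit: π_X = (128 - 1.5Q)q_X - (34q_X + (1/2)q_X²). Setting ∂π_X/∂q_X = 0: 94 - 4q_X - (3/2)(q_I) = 0.
Ionix's profit: π_I = (128 - 1.5Q)q_I - (17q_I + q_I²). Setting ∂π_I/∂q_I = 0: 111 - 5q_I - (3/2)(q_X) = 0.
So q_X = (94 - (3/2)q_I)/4 and q_I = (111 - (3/2)q_X)/5.
Solving the pair: q_X = 1214/71, q_I = 1212/71.
Total output Q = 1214/71 + 1212/71 = 34.1690.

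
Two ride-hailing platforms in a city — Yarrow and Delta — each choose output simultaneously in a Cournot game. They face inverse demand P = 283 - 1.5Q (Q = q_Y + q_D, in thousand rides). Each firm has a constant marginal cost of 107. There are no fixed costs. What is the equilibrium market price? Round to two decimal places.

165.67

Each firm earns π_i = (283 - 1.5Q)q_i - 107q_i.
First-order condition (treating rivals' output as given): 176 - 3q_i - (3/2)q_j = 0.
By symmetry each firm produces the same amount; substituting q_j = q_i yields q_i = 176/(9/2) = 352/9.
Total output Q = 704/9, so price P = 283 - (3/2)·(704/9) = 497/3.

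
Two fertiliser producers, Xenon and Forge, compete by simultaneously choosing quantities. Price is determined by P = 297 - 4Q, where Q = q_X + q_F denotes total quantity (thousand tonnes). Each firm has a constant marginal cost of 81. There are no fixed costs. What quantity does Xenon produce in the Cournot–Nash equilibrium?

18

Each firm earns π_i = (297 - 4Q)q_i - 81q_i.
Setting ∂π_i/∂q_i = 0 with rivals' quantities fixed: 216 - 8q_i - 4q_j = 0.
By symmetry each firm produces the same amount; substituting q_j = q_i yields q_i = 216/12 = 18.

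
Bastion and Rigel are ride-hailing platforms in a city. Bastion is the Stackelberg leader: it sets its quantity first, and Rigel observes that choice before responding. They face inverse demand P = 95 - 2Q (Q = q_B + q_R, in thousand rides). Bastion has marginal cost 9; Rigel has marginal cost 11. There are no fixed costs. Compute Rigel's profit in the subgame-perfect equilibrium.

Solve by backward induction. Given q_B, the follower Rigel maximises π_R = (95 - 2q_B - 2q_R)q_R - 11q_R.
∂π_R/∂q_R = 84 - 2q_B - 4q_R = 0 gives the reaction function q_R = (84 - 2q_B)/4.
The leader anticipates this reaction. Substituting into P = 95 - 2Q gives P = 53 - q_B, so π_B = (53 - q_B)q_B - 9q_B.
The leader's first-order condition 44 - 2q_B = 0 yields q_B = 22.
Then q_R = (84 - 2·22)/4 = 10.
Price P = 95 - 2·32 = 31.
Rigel's profit: (31 - 11)·10 = 200.

200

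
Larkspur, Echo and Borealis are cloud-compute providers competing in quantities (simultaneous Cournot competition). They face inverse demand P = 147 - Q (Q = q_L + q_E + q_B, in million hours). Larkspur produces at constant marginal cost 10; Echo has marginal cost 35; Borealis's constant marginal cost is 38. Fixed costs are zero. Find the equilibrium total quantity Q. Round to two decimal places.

Larkspur's profit: π_L = (147 - Q)q_L - (10q_L). Setting ∂π_L/∂q_L = 0: 137 - 2q_L - (q_E + q_B) = 0.
Echo's first-order condition: 112 - 2q_E - (q_L + q_B) = 0.
Borealis's profit: π_B = (147 - Q)q_B - (38q_B). Setting ∂π_B/∂q_B = 0: 109 - 2q_B - (q_L + q_E) = 0.
Adding the 3 first-order conditions: 358 − 4Q = 0, so Q = 179/2.
Back-substituting: q_L = (137 − 179/2) = 95/2, q_E = (112 − 179/2) = 45/2, q_B = (109 − 179/2) = 39/2.
Total output Q = 95/2 + 45/2 + 39/2 = 179/2.

89.50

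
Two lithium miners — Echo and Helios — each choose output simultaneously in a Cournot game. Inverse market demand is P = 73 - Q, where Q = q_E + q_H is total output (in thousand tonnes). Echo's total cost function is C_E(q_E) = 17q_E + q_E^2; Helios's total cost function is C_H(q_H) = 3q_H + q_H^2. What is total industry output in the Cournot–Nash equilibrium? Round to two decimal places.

Echo's profit: π_E = (73 - Q)q_E - (17q_E + q_E²). Setting ∂π_E/∂q_E = 0: 56 - 4q_E - (q_H) = 0.
Helios's first-order condition: 70 - 4q_H - (q_E) = 0.
So q_E = (56 - q_H)/4 and q_H = (70 - q_E)/4.
Solving the pair: q_E = 154/15, q_H = 224/15.
Total output Q = 154/15 + 224/15 = 126/5.

25.20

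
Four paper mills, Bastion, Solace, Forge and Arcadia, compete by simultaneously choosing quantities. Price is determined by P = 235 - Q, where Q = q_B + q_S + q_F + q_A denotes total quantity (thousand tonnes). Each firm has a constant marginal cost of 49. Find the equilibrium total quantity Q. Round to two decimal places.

148.80

Each firm earns π_i = (235 - Q)q_i - 49q_i.
First-order condition (treating rivals' output as given): 186 - 2q_i - Σ_{j≠i} q_j = 0.
With identical firms every q_j equals q_i, so Σ_{j≠i} q_j = 3q_i and 186 = 5q_i, giving q_i = 186/5.
Total output Q = 186/5 + 186/5 + 186/5 + 186/5 = 744/5.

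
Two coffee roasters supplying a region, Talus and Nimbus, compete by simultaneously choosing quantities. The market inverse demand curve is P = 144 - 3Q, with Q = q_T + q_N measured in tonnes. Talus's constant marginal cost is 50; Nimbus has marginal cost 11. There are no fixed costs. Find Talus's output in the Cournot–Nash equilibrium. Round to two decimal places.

6.11

Talus's profit: π_T = (144 - 3Q)q_T - (50q_T). Setting ∂π_T/∂q_T = 0: 94 - 6q_T - 3(q_N) = 0.
Nimbus's profit: π_N = (144 - 3Q)q_N - (11q_N). Setting ∂π_N/∂q_N = 0: 133 - 6q_N - 3(q_T) = 0.
So q_T = (94 - 3q_N)/6 and q_N = (133 - 3q_T)/6.
Solving the pair: q_T = 55/9, q_N = 172/9.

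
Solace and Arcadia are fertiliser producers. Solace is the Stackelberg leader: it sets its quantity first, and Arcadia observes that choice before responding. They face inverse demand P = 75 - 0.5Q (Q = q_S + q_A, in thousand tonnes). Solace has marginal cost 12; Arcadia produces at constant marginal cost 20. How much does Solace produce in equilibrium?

71

The follower Arcadia best-responds to any q_S: π_A = (75 - 0.5Q)q_A - 20q_A.
∂π_A/∂q_A = 55 - (1/2)q_S - q_A = 0 gives the reaction function q_A = (55 - (1/2)q_S).
The leader anticipates this reaction. Substituting into P = 75 - 0.5Q gives P = 95/2 - (1/4)q_S, so π_S = (95/2 - (1/4)q_S)q_S - 12q_S.
The leader's first-order condition 71/2 - (1/2)q_S = 0 yields q_S = 71.
Then q_A = (55 - (1/2)·71) = 39/2.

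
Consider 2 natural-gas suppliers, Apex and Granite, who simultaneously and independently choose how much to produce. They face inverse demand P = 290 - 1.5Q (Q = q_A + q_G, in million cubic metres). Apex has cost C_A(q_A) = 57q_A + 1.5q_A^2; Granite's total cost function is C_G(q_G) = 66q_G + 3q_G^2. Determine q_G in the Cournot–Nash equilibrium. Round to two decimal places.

19.22

Apex's profit: π_A = (290 - 1.5Q)q_A - (57q_A + (3/2)q_A²). Setting ∂π_A/∂q_A = 0: 233 - 6q_A - (3/2)(q_G) = 0.
Granite's first-order condition: 224 - 9q_G - (3/2)(q_A) = 0.
So q_A = (233 - (3/2)q_G)/6 and q_G = (224 - (3/2)q_A)/9.
Substituting one into the other gives q_A = 34.0290 and q_G = 442/23.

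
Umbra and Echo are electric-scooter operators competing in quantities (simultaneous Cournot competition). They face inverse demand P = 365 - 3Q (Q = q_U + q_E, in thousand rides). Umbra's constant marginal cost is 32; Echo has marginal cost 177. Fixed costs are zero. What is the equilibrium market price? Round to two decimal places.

Umbra's profit: π_U = (365 - 3Q)q_U - (32q_U). Setting ∂π_U/∂q_U = 0: 333 - 6q_U - 3(q_E) = 0.
Echo's first-order condition: 188 - 6q_E - 3(q_U) = 0.
Rearranging gives the reaction functions q_U = (333 - 3q_E)/6 and q_E = (188 - 3q_U)/6.
Solving the pair: q_U = 478/9, q_E = 43/9.
Total output Q = 521/9, so price P = 365 - 3·(521/9) = 574/3.

191.33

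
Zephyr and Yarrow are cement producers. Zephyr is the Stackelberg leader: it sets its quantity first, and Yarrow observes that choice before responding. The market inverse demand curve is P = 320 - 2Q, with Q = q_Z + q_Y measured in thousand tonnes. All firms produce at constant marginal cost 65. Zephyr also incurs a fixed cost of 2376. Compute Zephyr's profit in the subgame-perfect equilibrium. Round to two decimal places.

1688.06

The follower Yarrow best-responds to any q_Z: π_Y = (320 - 2Q)q_Y - 65q_Y.
∂π_Y/∂q_Y = 255 - 2q_Z - 4q_Y = 0 gives the reaction function q_Y = (255 - 2q_Z)/4.
The leader anticipates this reaction. Substituting into P = 320 - 2Q gives P = 385/2 - q_Z, so π_Z = (385/2 - q_Z)q_Z - 65q_Z.
Leader FOC: 255/2 - 2q_Z = 0, so q_Z = 255/4.
Then q_Y = (255 - 2·(255/4))/4 = 255/8.
Price P = 320 - 2·(765/8) = 515/4.
Zephyr's profit: (515/4 - 65)·(255/4) - 2376 = 1688.0625.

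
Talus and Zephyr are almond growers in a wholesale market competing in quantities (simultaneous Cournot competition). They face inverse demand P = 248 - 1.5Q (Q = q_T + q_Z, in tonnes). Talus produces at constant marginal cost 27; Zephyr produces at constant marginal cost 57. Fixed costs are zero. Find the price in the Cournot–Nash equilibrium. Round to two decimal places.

Talus's profit: π_T = (248 - 1.5Q)q_T - (27q_T). Setting ∂π_T/∂q_T = 0: 221 - 3q_T - (3/2)(q_Z) = 0.
Zephyr's first-order condition: 191 - 3q_Z - (3/2)(q_T) = 0.
So q_T = (221 - (3/2)q_Z)/3 and q_Z = (191 - (3/2)q_T)/3.
Solving the pair: q_T = 502/9, q_Z = 322/9.
Total output Q = 824/9, so price P = 248 - (3/2)·(824/9) = 332/3.

110.67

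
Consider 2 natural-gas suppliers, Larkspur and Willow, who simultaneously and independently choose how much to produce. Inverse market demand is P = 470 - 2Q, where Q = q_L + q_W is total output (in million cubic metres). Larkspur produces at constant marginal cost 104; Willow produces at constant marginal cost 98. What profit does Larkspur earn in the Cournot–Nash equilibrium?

Larkspur's profit: π_L = (470 - 2Q)q_L - (104q_L). Setting ∂π_L/∂q_L = 0: 366 - 4q_L - 2(q_W) = 0.
Willow's profit: π_W = (470 - 2Q)q_W - (98q_W). Setting ∂π_W/∂q_W = 0: 372 - 4q_W - 2(q_L) = 0.
Rearranging gives the reaction functions q_L = (366 - 2q_W)/4 and q_W = (372 - 2q_L)/4.
Solving the pair: q_L = 60, q_W = 63.
Price P = 470 - 2·123 = 224.
Larkspur's profit: (224 - 104)·60 = 7200.

7200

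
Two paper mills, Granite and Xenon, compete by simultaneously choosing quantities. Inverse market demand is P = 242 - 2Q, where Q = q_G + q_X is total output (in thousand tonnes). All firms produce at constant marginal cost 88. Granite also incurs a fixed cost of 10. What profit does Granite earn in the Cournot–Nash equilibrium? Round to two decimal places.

1307.56

Each firm earns π_i = (242 - 2Q)q_i - 88q_i.
First-order condition (treating rivals' output as given): 154 - 4q_i - 2q_j = 0.
With identical firms every q_j equals q_i, so q_j = q_i and 154 = 6q_i, giving q_i = 77/3.
Price P = 242 - 2·(154/3) = 418/3.
Granite's profit: (418/3 - 88)·(77/3) - 10 = 1307.5556.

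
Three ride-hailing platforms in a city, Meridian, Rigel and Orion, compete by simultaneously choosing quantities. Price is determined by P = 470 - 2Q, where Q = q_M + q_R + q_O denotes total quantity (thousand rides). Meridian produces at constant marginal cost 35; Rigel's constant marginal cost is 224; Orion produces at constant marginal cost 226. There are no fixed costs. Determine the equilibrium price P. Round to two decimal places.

238.75

Meridian's profit: π_M = (470 - 2Q)q_M - (35q_M). Setting ∂π_M/∂q_M = 0: 435 - 4q_M - 2(q_R + q_O) = 0.
Rigel's profit: π_R = (470 - 2Q)q_R - (224q_R). Setting ∂π_R/∂q_R = 0: 246 - 4q_R - 2(q_M + q_O) = 0.
Orion's first-order condition: 244 - 4q_O - 2(q_M + q_R) = 0.
Adding the 3 first-order conditions: 925 − 8Q = 0, so Q = 925/8.
Back-substituting: q_M = (435 − 925/4)/2 = 815/8, q_R = (246 − 925/4)/2 = 59/8, q_O = (244 − 925/4)/2 = 51/8.
Total output Q = 925/8, so price P = 470 - 2·(925/8) = 955/4.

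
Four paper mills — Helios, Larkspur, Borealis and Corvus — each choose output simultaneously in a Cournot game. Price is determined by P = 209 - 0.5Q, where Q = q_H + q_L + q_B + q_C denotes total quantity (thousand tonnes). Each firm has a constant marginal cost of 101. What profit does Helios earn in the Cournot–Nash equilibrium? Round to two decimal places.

933.12

Each firm earns π_i = (209 - 0.5Q)q_i - 101q_i.
Setting ∂π_i/∂q_i = 0 with rivals' quantities fixed: 108 - q_i - (1/2)·Σ_{j≠i} q_j = 0.
By symmetry each firm produces the same amount; substituting Σ_{j≠i} q_j = 3q_i yields q_i = 108/(5/2) = 216/5.
Price P = 209 - (1/2)·(864/5) = 613/5.
Helios's profit: (613/5 - 101)·(216/5) = 933.1200.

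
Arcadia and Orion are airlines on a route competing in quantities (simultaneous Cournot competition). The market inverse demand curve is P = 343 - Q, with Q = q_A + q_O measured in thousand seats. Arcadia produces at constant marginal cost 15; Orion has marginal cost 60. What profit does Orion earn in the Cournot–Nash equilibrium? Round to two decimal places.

6293.78

Arcadia's profit: π_A = (343 - Q)q_A - (15q_A). Setting ∂π_A/∂q_A = 0: 328 - 2q_A - (q_O) = 0.
Orion's first-order condition: 283 - 2q_O - (q_A) = 0.
So q_A = (328 - q_O)/2 and q_O = (283 - q_A)/2.
Substituting one into the other gives q_A = 373/3 and q_O = 238/3.
Price P = 343 - 611/3 = 418/3.
Orion's profit: (418/3 - 60)·(238/3) = 6293.7778.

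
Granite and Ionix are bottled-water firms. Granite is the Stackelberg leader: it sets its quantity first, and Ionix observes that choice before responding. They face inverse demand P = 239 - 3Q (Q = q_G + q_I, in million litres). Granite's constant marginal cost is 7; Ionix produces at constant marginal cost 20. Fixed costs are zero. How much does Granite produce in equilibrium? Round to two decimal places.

Solve by backward induction. Given q_G, the follower Ionix maximises π_I = (239 - 3q_G - 3q_I)q_I - 20q_I.
Follower FOC: 219 - 3q_G - 6q_I = 0, so q_I(q_G) = (219 - 3q_G)/6.
Granite substitutes q_I(q_G) into its own profit: π_G = q_G(239 - 3q_G - (219 - 3q_G)/2) - 7q_G = (259/2 - (3/2)q_G)q_G - 7q_G.
The leader's first-order condition 245/2 - 3q_G = 0 yields q_G = 245/6.
Then q_I = (219 - 3·(245/6))/6 = 193/12.

40.83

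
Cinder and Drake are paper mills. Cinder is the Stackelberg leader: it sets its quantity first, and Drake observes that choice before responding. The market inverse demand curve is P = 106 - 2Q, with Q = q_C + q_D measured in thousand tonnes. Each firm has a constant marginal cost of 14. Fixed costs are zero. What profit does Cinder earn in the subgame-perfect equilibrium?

The follower Drake best-responds to any q_C: π_D = (106 - 2Q)q_D - 14q_D.
∂π_D/∂q_D = 92 - 2q_C - 4q_D = 0 gives the reaction function q_D = (92 - 2q_C)/4.
Cinder substitutes q_D(q_C) into its own profit: π_C = q_C(106 - 2q_C - (92 - 2q_C)/2) - 14q_C = (60 - q_C)q_C - 14q_C.
Maximising: ∂π_C/∂q_C = 46 - 2q_C = 0, giving q_C = 23.
Then q_D = (92 - 2·23)/4 = 23/2.
Price P = 106 - 2·(69/2) = 37.
Cinder's profit: (37 - 14)·23 = 529.

529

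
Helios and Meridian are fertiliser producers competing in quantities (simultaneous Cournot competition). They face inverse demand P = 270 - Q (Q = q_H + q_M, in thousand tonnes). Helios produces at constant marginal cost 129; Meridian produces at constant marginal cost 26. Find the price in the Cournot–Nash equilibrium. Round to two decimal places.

141.67

Helios's profit: π_H = (270 - Q)q_H - (129q_H). Setting ∂π_H/∂q_H = 0: 141 - 2q_H - (q_M) = 0.
Meridian's first-order condition: 244 - 2q_M - (q_H) = 0.
Rearranging gives the reaction functions q_H = (141 - q_M)/2 and q_M = (244 - q_H)/2.
Substituting one into the other gives q_H = 38/3 and q_M = 347/3.
Total output Q = 385/3, so price P = 270 - 385/3 = 425/3.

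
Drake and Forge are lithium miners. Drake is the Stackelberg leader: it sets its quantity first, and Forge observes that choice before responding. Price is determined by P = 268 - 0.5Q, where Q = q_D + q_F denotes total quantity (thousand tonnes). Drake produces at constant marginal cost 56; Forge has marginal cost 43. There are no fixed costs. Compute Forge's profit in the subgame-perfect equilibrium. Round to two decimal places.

7875.13

Solve by backward induction. Given q_D, the follower Forge maximises π_F = (268 - (1/2)q_D - (1/2)q_F)q_F - 43q_F.
Setting the follower's marginal profit to zero, 225 - (1/2)q_D - q_F = 0, i.e. q_F = (225 - (1/2)q_D).
The leader anticipates this reaction. Substituting into P = 268 - 0.5Q gives P = 311/2 - (1/4)q_D, so π_D = (311/2 - (1/4)q_D)q_D - 56q_D.
Leader FOC: 199/2 - (1/2)q_D = 0, so q_D = 199.
Then q_F = (225 - (1/2)·199) = 251/2.
Price P = 268 - (1/2)·(649/2) = 423/4.
Forge's profit: (423/4 - 43)·(251/2) = 7875.1250.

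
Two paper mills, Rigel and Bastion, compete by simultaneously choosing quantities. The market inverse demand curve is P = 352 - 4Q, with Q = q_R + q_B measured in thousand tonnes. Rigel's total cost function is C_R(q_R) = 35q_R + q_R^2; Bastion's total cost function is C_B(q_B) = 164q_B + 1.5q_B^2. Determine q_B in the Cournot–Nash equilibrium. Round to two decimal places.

6.51

Rigel's profit: π_R = (352 - 4Q)q_R - (35q_R + q_R²). Setting ∂π_R/∂q_R = 0: 317 - 10q_R - 4(q_B) = 0.
Bastion's profit: π_B = (352 - 4Q)q_B - (164q_B + (3/2)q_B²). Setting ∂π_B/∂q_B = 0: 188 - 11q_B - 4(q_R) = 0.
So q_R = (317 - 4q_B)/10 and q_B = (188 - 4q_R)/11.
Solving the pair: q_R = 29.0957, q_B = 306/47.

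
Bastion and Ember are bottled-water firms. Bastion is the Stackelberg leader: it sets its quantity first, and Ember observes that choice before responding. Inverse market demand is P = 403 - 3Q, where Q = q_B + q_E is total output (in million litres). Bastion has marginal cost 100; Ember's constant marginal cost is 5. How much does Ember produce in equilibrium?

49

Solve by backward induction. Given q_B, the follower Ember maximises π_E = (403 - 3q_B - 3q_E)q_E - 5q_E.
Follower FOC: 398 - 3q_B - 6q_E = 0, so q_E(q_B) = (398 - 3q_B)/6.
The leader anticipates this reaction. Substituting into P = 403 - 3Q gives P = 204 - (3/2)q_B, so π_B = (204 - (3/2)q_B)q_B - 100q_B.
Maximising: ∂π_B/∂q_B = 104 - 3q_B = 0, giving q_B = 104/3.
Then q_E = (398 - 3·(104/3))/6 = 49.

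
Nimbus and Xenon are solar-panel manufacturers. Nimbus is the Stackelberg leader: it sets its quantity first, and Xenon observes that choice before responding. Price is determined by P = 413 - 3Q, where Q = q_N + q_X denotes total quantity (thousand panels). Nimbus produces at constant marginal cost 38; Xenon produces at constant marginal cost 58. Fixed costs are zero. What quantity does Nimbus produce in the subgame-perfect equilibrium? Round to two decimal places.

The follower Xenon best-responds to any q_N: π_X = (413 - 3Q)q_X - 58q_X.
∂π_X/∂q_X = 355 - 3q_N - 6q_X = 0 gives the reaction function q_X = (355 - 3q_N)/6.
The leader anticipates this reaction. Substituting into P = 413 - 3Q gives P = 471/2 - (3/2)q_N, so π_N = (471/2 - (3/2)q_N)q_N - 38q_N.
The leader's first-order condition 395/2 - 3q_N = 0 yields q_N = 395/6.
Then q_X = (355 - 3·(395/6))/6 = 105/4.

65.83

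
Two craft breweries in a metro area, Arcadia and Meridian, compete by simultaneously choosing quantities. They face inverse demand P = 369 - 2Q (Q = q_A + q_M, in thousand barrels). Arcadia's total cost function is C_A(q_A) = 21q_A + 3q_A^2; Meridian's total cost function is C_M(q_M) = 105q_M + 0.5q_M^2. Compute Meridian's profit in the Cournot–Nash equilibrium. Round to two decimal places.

4464.95

Arcadia's profit: π_A = (369 - 2Q)q_A - (21q_A + 3q_A²). Setting ∂π_A/∂q_A = 0: 348 - 10q_A - 2(q_M) = 0.
Meridian's first-order condition: 264 - 5q_M - 2(q_A) = 0.
Rearranging gives the reaction functions q_A = (348 - 2q_M)/10 and q_M = (264 - 2q_A)/5.
Solving the pair: q_A = 606/23, q_M = 972/23.
Price P = 369 - 2·(1578/23) = 231.7826.
Meridian's profit: 231.7826·(972/23) - 105·(972/23) - (1/2)(972/23)² = 4464.9527.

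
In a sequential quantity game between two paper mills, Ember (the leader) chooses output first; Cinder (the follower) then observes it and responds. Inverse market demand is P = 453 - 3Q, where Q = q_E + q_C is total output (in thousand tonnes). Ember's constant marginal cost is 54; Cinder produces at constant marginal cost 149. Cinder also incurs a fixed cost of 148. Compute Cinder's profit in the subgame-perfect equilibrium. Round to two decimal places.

122.75

Solve by backward induction. Given q_E, the follower Cinder maximises π_C = (453 - 3q_E - 3q_C)q_C - 149q_C.
Follower FOC: 304 - 3q_E - 6q_C = 0, so q_C(q_E) = (304 - 3q_E)/6.
The leader anticipates this reaction. Substituting into P = 453 - 3Q gives P = 301 - (3/2)q_E, so π_E = (301 - (3/2)q_E)q_E - 54q_E.
The leader's first-order condition 247 - 3q_E = 0 yields q_E = 247/3.
Then q_C = (304 - 3·(247/3))/6 = 19/2.
Price P = 453 - 3·(551/6) = 355/2.
Cinder's profit: (355/2 - 149)·(19/2) - 148 = 491/4.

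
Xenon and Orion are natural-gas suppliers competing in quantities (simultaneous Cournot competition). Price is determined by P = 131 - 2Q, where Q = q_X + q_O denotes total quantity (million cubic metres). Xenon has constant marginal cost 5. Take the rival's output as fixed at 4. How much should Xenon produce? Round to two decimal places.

29.50

With the rival's output fixed at 4, Xenon's profit is π_X = (131 - 2·4 - 2q_X)q_X - (5q_X) = (123 - 2q_X)q_X - (5q_X).
∂π_X/∂q_X = 118 - 4q_X = 0, so q_X = 59/2.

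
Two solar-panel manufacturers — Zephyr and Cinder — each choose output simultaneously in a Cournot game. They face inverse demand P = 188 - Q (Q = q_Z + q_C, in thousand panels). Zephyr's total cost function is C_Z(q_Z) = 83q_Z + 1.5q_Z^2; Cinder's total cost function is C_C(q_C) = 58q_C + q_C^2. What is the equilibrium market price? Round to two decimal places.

Zephyr's profit: π_Z = (188 - Q)q_Z - (83q_Z + (3/2)q_Z²). Setting ∂π_Z/∂q_Z = 0: 105 - 5q_Z - (q_C) = 0.
Cinder's profit: π_C = (188 - Q)q_C - (58q_C + q_C²). Setting ∂π_C/∂q_C = 0: 130 - 4q_C - (q_Z) = 0.
Best responses: q_Z = (105 - q_C)/5, q_C = (130 - q_Z)/4.
Solving the pair: q_Z = 290/19, q_C = 545/19.
Total output Q = 835/19, so price P = 188 - 835/19 = 144.0526.

144.05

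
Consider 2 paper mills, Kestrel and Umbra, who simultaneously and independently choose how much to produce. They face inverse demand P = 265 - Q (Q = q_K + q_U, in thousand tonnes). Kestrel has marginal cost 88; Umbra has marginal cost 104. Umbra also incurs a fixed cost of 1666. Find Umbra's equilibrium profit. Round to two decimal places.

670.11

Kestrel's profit: π_K = (265 - Q)q_K - (88q_K). Setting ∂π_K/∂q_K = 0: 177 - 2q_K - (q_U) = 0.
Umbra's first-order condition: 161 - 2q_U - (q_K) = 0.
Best responses: q_K = (177 - q_U)/2, q_U = (161 - q_K)/2.
Substituting one into the other gives q_K = 193/3 and q_U = 145/3.
Price P = 265 - 338/3 = 457/3.
Umbra's profit: (457/3 - 104)·(145/3) - 1666 = 670.1111.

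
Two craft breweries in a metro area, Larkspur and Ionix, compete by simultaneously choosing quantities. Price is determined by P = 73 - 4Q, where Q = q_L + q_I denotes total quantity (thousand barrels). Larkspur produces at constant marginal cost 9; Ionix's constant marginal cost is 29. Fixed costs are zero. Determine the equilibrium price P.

Larkspur's profit: π_L = (73 - 4Q)q_L - (9q_L). Setting ∂π_L/∂q_L = 0: 64 - 8q_L - 4(q_I) = 0.
Ionix's profit: π_I = (73 - 4Q)q_I - (29q_I). Setting ∂π_I/∂q_I = 0: 44 - 8q_I - 4(q_L) = 0.
Rearranging gives the reaction functions q_L = (64 - 4q_I)/8 and q_I = (44 - 4q_L)/8.
Solving the pair: q_L = 7, q_I = 2.
Total output Q = 9, so price P = 73 - 4·9 = 37.

37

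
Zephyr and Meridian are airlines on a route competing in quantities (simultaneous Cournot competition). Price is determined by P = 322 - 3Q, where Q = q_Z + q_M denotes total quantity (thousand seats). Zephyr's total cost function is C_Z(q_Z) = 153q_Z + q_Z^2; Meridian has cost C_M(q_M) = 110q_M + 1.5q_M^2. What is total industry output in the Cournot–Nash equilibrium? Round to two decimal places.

Zephyr's profit: π_Z = (322 - 3Q)q_Z - (153q_Z + q_Z²). Setting ∂π_Z/∂q_Z = 0: 169 - 8q_Z - 3(q_M) = 0.
Meridian's profit: π_M = (322 - 3Q)q_M - (110q_M + (3/2)q_M²). Setting ∂π_M/∂q_M = 0: 212 - 9q_M - 3(q_Z) = 0.
Rearranging gives the reaction functions q_Z = (169 - 3q_M)/8 and q_M = (212 - 3q_Z)/9.
Solving the pair: q_Z = 295/21, q_M = 1189/63.
Total output Q = 295/21 + 1189/63 = 32.9206.

32.92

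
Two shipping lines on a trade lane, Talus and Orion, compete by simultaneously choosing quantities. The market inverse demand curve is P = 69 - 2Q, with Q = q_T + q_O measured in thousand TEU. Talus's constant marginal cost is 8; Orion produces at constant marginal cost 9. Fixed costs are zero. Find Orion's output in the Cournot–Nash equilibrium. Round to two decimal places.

Talus's profit: π_T = (69 - 2Q)q_T - (8q_T). Setting ∂π_T/∂q_T = 0: 61 - 4q_T - 2(q_O) = 0.
Orion's first-order condition: 60 - 4q_O - 2(q_T) = 0.
Best responses: q_T = (61 - 2q_O)/4, q_O = (60 - 2q_T)/4.
Solving the pair: q_T = 31/3, q_O = 59/6.

9.83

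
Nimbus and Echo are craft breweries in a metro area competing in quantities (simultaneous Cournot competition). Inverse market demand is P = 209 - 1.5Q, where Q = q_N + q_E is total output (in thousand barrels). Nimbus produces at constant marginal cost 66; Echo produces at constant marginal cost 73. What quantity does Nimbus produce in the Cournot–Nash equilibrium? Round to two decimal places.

Nimbus's profit: π_N = (209 - 1.5Q)q_N - (66q_N). Setting ∂π_N/∂q_N = 0: 143 - 3q_N - (3/2)(q_E) = 0.
Echo's profit: π_E = (209 - 1.5Q)q_E - (73q_E). Setting ∂π_E/∂q_E = 0: 136 - 3q_E - (3/2)(q_N) = 0.
Best responses: q_N = (143 - (3/2)q_E)/3, q_E = (136 - (3/2)q_N)/3.
Substituting one into the other gives q_N = 100/3 and q_E = 86/3.

33.33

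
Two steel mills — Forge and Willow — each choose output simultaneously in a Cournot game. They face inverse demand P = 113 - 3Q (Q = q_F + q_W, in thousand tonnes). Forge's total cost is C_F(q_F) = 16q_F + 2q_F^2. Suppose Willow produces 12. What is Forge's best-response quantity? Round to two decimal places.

6.10

With the rival's output fixed at 12, Forge's profit is π_F = (113 - 3·12 - 3q_F)q_F - (16q_F + 2q_F²) = (77 - 3q_F)q_F - (16q_F + 2q_F²).
∂π_F/∂q_F = 61 - 10q_F = 0, so q_F = 61/10.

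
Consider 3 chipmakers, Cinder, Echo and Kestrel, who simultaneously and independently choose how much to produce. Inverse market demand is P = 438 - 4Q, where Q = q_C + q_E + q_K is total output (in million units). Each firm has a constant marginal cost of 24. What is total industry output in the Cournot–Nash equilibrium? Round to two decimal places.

Each firm earns π_i = (438 - 4Q)q_i - 24q_i.
First-order condition (treating rivals' output as given): 414 - 8q_i - 4·Σ_{j≠i} q_j = 0.
By symmetry each firm produces the same amount; substituting Σ_{j≠i} q_j = 2q_i yields q_i = 414/16 = 207/8.
Total output Q = 207/8 + 207/8 + 207/8 = 621/8.

77.63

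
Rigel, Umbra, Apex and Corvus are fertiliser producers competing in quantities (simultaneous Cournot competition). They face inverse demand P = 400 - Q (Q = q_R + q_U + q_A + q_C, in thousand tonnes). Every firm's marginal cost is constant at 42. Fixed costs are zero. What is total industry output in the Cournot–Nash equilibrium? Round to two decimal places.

A representative firm's profit is π_i = q_i(400 - Q) - 42q_i.
First-order condition (treating rivals' output as given): 358 - 2q_i - Σ_{j≠i} q_j = 0.
With identical firms every q_j equals q_i, so Σ_{j≠i} q_j = 3q_i and 358 = 5q_i, giving q_i = 358/5.
Total output Q = 358/5 + 358/5 + 358/5 + 358/5 = 1432/5.

286.40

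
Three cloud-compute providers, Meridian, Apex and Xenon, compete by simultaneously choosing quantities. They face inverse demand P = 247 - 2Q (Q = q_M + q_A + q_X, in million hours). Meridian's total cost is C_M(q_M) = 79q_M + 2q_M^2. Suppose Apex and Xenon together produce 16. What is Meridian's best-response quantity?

17

With rivals' combined output fixed at 16, Meridian's profit is π_M = (247 - 2·16 - 2q_M)q_M - (79q_M + 2q_M²) = (215 - 2q_M)q_M - (79q_M + 2q_M²).
∂π_M/∂q_M = 136 - 8q_M = 0, so q_M = 17.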